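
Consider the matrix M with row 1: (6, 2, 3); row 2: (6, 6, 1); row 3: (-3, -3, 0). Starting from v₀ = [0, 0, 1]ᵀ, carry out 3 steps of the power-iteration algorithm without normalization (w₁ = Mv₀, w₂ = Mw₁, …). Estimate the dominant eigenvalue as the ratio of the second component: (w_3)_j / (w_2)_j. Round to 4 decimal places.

w1 = Mv₀ = (6·0 + 2·0 + 3·1; 6·0 + 6·0 + 1·1; (-3)·0 + (-3)·0 + 0·1) = (3, 1, 0)
w2 = Mw1 = (6·3 + 2·1 + 3·0; 6·3 + 6·1 + 1·0; (-3)·3 + (-3)·1 + 0·0) = (20, 24, -12)
w3 = Mw2 = (132, 252, -132)
Ratio at component: 252 / 24 = 10.5000

10.5000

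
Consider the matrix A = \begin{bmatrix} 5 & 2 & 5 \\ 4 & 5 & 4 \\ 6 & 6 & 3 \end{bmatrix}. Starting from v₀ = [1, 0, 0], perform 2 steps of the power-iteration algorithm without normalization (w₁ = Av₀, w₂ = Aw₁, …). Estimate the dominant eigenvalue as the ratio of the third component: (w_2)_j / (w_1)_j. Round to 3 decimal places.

λ ≈ 12.000

w1 = Av₀ = (5·1 + 2·0 + 5·0; 4·1 + 5·0 + 4·0; 6·1 + 6·0 + 3·0) = (5, 4, 6)
w2 = Aw1 = (5·5 + 2·4 + 5·6; 4·5 + 5·4 + 4·6; 6·5 + 6·4 + 3·6) = (63, 64, 72)
Ratio at component: 72 / 6 = 12.000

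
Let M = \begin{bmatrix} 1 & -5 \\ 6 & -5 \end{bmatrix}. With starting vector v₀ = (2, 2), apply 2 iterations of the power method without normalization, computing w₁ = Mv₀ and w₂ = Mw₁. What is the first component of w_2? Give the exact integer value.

w1 = Mv₀ = (1·2 + (-5)·2; 6·2 + (-5)·2) = (-8, 2)
w2 = Mw1 = (1·(-8) + (-5)·2; 6·(-8) + (-5)·2) = (-18, -58)
The requested component of w2 is -18.

-18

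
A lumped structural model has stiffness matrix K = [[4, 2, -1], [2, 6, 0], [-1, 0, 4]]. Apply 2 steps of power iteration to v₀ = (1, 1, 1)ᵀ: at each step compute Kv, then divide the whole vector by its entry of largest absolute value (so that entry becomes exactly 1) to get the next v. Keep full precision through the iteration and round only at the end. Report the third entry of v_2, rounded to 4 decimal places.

0.1207

Kv0 = (5.00000, 8.00000, 3.00000); divide by 8.00000 → v1 = (0.62500, 1.00000, 0.37500)
Kv1 = (4.12500, 7.25000, 0.87500); divide by 7.25000 → v2 = (0.56897, 1.00000, 0.12069)
Requested entry of v2: 7/58 = 0.1207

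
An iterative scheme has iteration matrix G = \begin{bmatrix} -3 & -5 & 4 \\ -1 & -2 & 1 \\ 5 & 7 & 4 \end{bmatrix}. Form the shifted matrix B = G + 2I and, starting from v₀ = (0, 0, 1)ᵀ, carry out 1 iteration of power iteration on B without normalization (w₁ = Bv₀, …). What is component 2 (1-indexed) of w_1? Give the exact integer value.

B = G + 2I has rows (-1, -5, 4); (-1, 0, 1); (5, 7, 6)
w1 = Bv₀ = (4, 1, 6)
Requested component of w1: 1

1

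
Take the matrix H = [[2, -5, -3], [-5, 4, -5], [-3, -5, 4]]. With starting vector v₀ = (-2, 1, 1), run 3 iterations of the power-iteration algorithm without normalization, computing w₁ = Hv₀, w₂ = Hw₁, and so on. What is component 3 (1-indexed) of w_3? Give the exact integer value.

w1 = Hv₀ = (-12, 9, 5)
w2 = Hw1 = (-84, 71, 11)
w3 = Hw2 = (-556, 649, -59)
The requested component of w3 is -59.

-59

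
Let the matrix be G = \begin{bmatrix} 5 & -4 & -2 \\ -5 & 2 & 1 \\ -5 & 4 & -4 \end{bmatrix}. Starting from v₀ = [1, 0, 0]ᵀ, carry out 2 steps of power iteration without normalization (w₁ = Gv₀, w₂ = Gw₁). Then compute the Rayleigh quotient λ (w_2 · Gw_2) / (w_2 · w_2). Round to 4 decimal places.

w1 = Gv₀ = (5·1 + (-4)·0 + (-2)·0; (-5)·1 + 2·0 + 1·0; (-5)·1 + 4·0 + (-4)·0) = (5, -5, -5)
w2 = Gw1 = (5·5 + (-4)·(-5) + (-2)·(-5); (-5)·5 + 2·(-5) + 1·(-5); (-5)·5 + 4·(-5) + (-4)·(-5)) = (55, -40, -25)
Gw2 = (485, -380, -335)
w2·Gw2 = 55·485 + (-40)·(-380) + (-25)·(-335) = 50250; w2·w2 = 55·55 + (-40)·(-40) + (-25)·(-25) = 5250
λ ≈ 50250/5250 = 9.5714

9.5714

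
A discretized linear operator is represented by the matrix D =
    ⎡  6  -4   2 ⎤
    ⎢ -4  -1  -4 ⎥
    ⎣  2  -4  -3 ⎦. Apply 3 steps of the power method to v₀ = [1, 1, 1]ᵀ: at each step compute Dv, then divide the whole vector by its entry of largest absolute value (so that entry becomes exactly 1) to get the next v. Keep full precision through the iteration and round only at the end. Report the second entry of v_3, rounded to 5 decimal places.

1.00000

Dv0 = (4.000000, -9.000000, -5.000000); divide by -9.000000 → v1 = (-0.444444, 1.000000, 0.555556)
Dv1 = (-5.555556, -1.444444, -6.555556); divide by -6.555556 → v2 = (0.847458, 0.220339, 1.000000)
Dv2 = (6.203390, -7.610169, -2.186441); divide by -7.610169 → v3 = (-0.815145, 1.000000, 0.287305)
Requested entry of v3: -449/-449 = 1.00000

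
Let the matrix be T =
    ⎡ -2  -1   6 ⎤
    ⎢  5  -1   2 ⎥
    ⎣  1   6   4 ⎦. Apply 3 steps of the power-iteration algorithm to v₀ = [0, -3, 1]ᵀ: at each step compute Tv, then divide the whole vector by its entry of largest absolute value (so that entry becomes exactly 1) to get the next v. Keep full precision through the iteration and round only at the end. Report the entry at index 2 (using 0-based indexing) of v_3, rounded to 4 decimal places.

0.1773

Tv0 = (9.00000, 5.00000, -14.00000); divide by -14.00000 → v1 = (-0.64286, -0.35714, 1.00000)
Tv1 = (7.64286, -0.85714, 1.21429); divide by 7.64286 → v2 = (1.00000, -0.11215, 0.15888)
Tv2 = (-0.93458, 5.42991, 0.96262); divide by 5.42991 → v3 = (-0.17212, 1.00000, 0.17728)
Requested entry of v3: -103/-581 = 0.1773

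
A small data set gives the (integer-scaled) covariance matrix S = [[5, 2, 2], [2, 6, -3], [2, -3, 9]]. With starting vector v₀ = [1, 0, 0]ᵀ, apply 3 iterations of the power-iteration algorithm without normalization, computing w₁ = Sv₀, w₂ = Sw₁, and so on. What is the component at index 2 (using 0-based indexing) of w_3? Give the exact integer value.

w1 = Sv₀ = (5·1 + 2·0 + 2·0; 2·1 + 6·0 + (-3)·0; 2·1 + (-3)·0 + 9·0) = (5, 2, 2)
w2 = Sw1 = (5·5 + 2·2 + 2·2; 2·5 + 6·2 + (-3)·2; 2·5 + (-3)·2 + 9·2) = (33, 16, 22)
w3 = Sw2 = (241, 96, 216)
The requested component of w3 is 216.

216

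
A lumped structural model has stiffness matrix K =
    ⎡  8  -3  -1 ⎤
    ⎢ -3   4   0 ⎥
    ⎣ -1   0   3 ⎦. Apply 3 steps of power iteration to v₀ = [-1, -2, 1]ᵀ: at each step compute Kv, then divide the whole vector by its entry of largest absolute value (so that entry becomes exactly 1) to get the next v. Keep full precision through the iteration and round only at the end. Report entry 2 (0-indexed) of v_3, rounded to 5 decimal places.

-0.67442

Kv0 = (-3.000000, -5.000000, 4.000000); divide by -5.000000 → v1 = (0.600000, 1.000000, -0.800000)
Kv1 = (2.600000, 2.200000, -3.000000); divide by -3.000000 → v2 = (-0.866667, -0.733333, 1.000000)
Kv2 = (-5.733333, -0.333333, 3.866667); divide by -5.733333 → v3 = (1.000000, 0.058140, -0.674419)
Requested entry of v3: 58/-86 = -0.67442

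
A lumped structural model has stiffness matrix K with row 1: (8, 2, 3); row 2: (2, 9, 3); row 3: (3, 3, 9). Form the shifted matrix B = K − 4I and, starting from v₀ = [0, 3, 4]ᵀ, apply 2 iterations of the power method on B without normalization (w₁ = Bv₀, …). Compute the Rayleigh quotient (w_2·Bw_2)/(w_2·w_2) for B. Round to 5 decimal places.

B = K − 4I has rows (4, 2, 3); (2, 5, 3); (3, 3, 5)
w1 = Bv₀ = (4·0 + 2·3 + 3·4; 2·0 + 5·3 + 3·4; 3·0 + 3·3 + 5·4) = (18, 27, 29)
w2 = Bw1 = (4·18 + 2·27 + 3·29; 2·18 + 5·27 + 3·29; 3·18 + 3·27 + 5·29) = (213, 258, 280)
Bw2 = (2208, 2556, 2813)
w2·Bw2 = 1917392; w2·w2 = 190333; μ ≈ 1917392/190333 = 10.07388

10.07388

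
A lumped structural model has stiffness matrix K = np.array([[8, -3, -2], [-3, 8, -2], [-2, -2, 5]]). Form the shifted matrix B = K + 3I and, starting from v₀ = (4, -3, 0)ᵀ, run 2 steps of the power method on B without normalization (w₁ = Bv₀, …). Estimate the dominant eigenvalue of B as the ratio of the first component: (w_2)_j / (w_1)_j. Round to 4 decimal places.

B = K + 3I has rows (11, -3, -2); (-3, 11, -2); (-2, -2, 8)
w1 = Bv₀ = (53, -45, -2)
w2 = Bw1 = (722, -650, -32)
Ratio: 722/53 = 13.6226

μ ≈ 13.6226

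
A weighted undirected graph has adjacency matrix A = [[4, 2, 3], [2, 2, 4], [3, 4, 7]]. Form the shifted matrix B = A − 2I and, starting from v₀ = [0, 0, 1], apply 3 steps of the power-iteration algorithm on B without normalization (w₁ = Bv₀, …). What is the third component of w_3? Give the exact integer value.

441

B = A − 2I has rows (2, 2, 3); (2, 0, 4); (3, 4, 5)
w1 = Bv₀ = (2·0 + 2·0 + 3·1; 2·0 + 0·0 + 4·1; 3·0 + 4·0 + 5·1) = (3, 4, 5)
w2 = Bw1 = (2·3 + 2·4 + 3·5; 2·3 + 0·4 + 4·5; 3·3 + 4·4 + 5·5) = (29, 26, 50)
w3 = Bw2 = (260, 258, 441)
Requested component of w3: 441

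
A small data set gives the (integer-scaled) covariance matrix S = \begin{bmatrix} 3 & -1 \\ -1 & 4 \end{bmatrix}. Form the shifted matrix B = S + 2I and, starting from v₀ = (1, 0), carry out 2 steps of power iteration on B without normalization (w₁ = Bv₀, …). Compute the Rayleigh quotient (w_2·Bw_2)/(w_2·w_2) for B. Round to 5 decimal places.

B = S + 2I has rows (5, -1); (-1, 6)
w1 = Bv₀ = (5·1 + (-1)·0; (-1)·1 + 6·0) = (5, -1)
w2 = Bw1 = (5·5 + (-1)·(-1); (-1)·5 + 6·(-1)) = (26, -11)
Bw2 = (141, -92)
w2·Bw2 = 4678; w2·w2 = 797; μ ≈ 4678/797 = 5.86951

5.86951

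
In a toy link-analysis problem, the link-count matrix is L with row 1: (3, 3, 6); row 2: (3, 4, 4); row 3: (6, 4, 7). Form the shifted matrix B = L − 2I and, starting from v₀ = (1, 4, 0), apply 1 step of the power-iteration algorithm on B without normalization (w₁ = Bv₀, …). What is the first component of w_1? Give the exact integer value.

B = L − 2I has rows (1, 3, 6); (3, 2, 4); (6, 4, 5)
w1 = Bv₀ = (1·1 + 3·4 + 6·0; 3·1 + 2·4 + 4·0; 6·1 + 4·4 + 5·0) = (13, 11, 22)
Requested component of w1: 13

13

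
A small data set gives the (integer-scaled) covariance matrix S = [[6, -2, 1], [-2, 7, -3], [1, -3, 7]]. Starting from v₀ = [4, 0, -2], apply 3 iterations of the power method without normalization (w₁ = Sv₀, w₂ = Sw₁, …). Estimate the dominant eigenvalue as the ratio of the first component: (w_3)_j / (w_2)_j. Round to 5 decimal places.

λ ≈ 6.11111

w1 = Sv₀ = (22, -2, -10)
w2 = Sw1 = (126, -28, -42)
w3 = Sw2 = (770, -322, -84)
Ratio at component: 770 / 126 = 6.11111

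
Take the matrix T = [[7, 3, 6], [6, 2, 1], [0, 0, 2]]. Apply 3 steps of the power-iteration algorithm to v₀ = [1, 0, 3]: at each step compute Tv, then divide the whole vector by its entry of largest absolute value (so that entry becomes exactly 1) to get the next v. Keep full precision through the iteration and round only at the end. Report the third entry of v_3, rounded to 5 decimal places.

0.01062

Tv0 = (25.000000, 9.000000, 6.000000); divide by 25.000000 → v1 = (1.000000, 0.360000, 0.240000)
Tv1 = (9.520000, 6.960000, 0.480000); divide by 9.520000 → v2 = (1.000000, 0.731092, 0.050420)
Tv2 = (9.495798, 7.512605, 0.100840); divide by 9.495798 → v3 = (1.000000, 0.791150, 0.010619)
Requested entry of v3: 24/2260 = 0.01062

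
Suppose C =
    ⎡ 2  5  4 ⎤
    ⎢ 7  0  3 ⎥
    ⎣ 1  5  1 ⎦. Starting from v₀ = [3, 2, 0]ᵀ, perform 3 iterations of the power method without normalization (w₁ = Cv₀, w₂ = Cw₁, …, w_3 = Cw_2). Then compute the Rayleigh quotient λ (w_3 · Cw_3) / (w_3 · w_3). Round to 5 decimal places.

w1 = Cv₀ = (16, 21, 13)
w2 = Cw1 = (189, 151, 134)
w3 = Cw2 = (1669, 1725, 1078)
Cw3 = (16275, 14917, 11372)
w3·Cw3 = 1669·16275 + 1725·14917 + 1078·11372 = 65153816; w3·w3 = 1669·1669 + 1725·1725 + 1078·1078 = 6923270
λ ≈ 65153816/6923270 = 9.41084

9.41084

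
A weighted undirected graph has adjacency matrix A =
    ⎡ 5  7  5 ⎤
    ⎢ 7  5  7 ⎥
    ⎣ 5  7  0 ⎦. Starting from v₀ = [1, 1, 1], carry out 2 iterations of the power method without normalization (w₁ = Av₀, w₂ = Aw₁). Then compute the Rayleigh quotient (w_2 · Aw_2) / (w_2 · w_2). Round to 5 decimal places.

w1 = Av₀ = (17, 19, 12)
w2 = Aw1 = (278, 298, 218)
Aw2 = (4566, 4962, 3476)
w2·Aw2 = 278·4566 + 298·4962 + 218·3476 = 3505792; w2·w2 = 278·278 + 298·298 + 218·218 = 213612
λ ≈ 3505792/213612 = 16.41196

16.41196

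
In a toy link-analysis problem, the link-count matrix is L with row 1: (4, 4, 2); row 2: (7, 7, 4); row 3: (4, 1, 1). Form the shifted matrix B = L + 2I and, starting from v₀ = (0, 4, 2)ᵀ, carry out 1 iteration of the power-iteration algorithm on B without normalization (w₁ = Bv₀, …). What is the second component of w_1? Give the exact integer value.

44

B = L + 2I has rows (6, 4, 2); (7, 9, 4); (4, 1, 3)
w1 = Bv₀ = (20, 44, 10)
Requested component of w1: 44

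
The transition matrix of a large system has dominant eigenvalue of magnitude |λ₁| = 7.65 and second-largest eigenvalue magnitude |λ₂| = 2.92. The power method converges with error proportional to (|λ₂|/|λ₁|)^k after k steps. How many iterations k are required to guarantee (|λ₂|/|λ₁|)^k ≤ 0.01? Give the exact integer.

5

|λ₂/λ₁| = 2.92/7.65 = 0.38170
Need k ≥ ln(0.01) / ln(0.38170) = -4.6052 / -0.9631 ≈ 4.782
Smallest integer k satisfying the bound: 5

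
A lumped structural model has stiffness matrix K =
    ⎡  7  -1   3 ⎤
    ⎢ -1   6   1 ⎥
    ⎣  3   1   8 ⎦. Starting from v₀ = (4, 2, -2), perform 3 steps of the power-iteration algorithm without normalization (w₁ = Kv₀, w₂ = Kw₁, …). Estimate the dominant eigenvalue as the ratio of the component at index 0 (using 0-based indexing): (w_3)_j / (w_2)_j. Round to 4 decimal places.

w1 = Kv₀ = (7·4 + (-1)·2 + 3·(-2); (-1)·4 + 6·2 + 1·(-2); 3·4 + 1·2 + 8·(-2)) = (20, 6, -2)
w2 = Kw1 = (7·20 + (-1)·6 + 3·(-2); (-1)·20 + 6·6 + 1·(-2); 3·20 + 1·6 + 8·(-2)) = (128, 14, 50)
w3 = Kw2 = (1032, 6, 798)
Ratio at component: 1032 / 128 = 8.0625

λ ≈ 8.0625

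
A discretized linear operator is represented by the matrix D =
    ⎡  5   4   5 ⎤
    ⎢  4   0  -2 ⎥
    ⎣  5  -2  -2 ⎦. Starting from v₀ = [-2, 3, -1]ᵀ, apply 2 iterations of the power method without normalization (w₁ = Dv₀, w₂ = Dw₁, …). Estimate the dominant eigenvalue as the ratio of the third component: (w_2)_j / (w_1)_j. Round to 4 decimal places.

w1 = Dv₀ = (5·(-2) + 4·3 + 5·(-1); 4·(-2) + 0·3 + (-2)·(-1); 5·(-2) + (-2)·3 + (-2)·(-1)) = (-3, -6, -14)
w2 = Dw1 = (5·(-3) + 4·(-6) + 5·(-14); 4·(-3) + 0·(-6) + (-2)·(-14); 5·(-3) + (-2)·(-6) + (-2)·(-14)) = (-109, 16, 25)
Ratio at component: 25 / -14 = -1.7857

-1.7857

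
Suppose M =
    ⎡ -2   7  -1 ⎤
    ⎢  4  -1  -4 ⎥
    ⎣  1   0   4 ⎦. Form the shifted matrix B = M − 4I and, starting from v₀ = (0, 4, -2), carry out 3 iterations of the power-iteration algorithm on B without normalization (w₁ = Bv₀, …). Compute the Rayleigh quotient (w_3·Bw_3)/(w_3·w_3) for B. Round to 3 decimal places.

-11.019

B = M − 4I has rows (-6, 7, -1); (4, -5, -4); (1, 0, 0)
w1 = Bv₀ = ((-6)·0 + 7·4 + (-1)·(-2); 4·0 + (-5)·4 + (-4)·(-2); 1·0 + 0·4 + 0·(-2)) = (30, -12, 0)
w2 = Bw1 = ((-6)·30 + 7·(-12) + (-1)·0; 4·30 + (-5)·(-12) + (-4)·0; 1·30 + 0·(-12) + 0·0) = (-264, 180, 30)
w3 = Bw2 = (2814, -2076, -264)
Bw3 = (-31152, 22692, 2814)
w3·Bw3 = -135513216; w3·w3 = 12298068; μ ≈ -135513216/12298068 = -11.019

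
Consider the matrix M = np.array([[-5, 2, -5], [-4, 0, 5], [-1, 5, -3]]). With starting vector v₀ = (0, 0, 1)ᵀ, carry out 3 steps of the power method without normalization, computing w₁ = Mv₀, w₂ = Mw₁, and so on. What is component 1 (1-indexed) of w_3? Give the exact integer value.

w1 = Mv₀ = ((-5)·0 + 2·0 + (-5)·1; (-4)·0 + 0·0 + 5·1; (-1)·0 + 5·0 + (-3)·1) = (-5, 5, -3)
w2 = Mw1 = ((-5)·(-5) + 2·5 + (-5)·(-3); (-4)·(-5) + 0·5 + 5·(-3); (-1)·(-5) + 5·5 + (-3)·(-3)) = (50, 5, 39)
w3 = Mw2 = (-435, -5, -142)
The requested component of w3 is -435.

-435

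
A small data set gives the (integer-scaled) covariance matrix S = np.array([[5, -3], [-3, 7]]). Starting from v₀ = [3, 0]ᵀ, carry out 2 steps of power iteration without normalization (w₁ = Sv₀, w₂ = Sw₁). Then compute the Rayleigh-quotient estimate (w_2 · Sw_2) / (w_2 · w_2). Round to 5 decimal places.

w1 = Sv₀ = (5·3 + (-3)·0; (-3)·3 + 7·0) = (15, -9)
w2 = Sw1 = (5·15 + (-3)·(-9); (-3)·15 + 7·(-9)) = (102, -108)
Sw2 = (834, -1062)
w2·Sw2 = 102·834 + (-108)·(-1062) = 199764; w2·w2 = 102·102 + (-108)·(-108) = 22068
λ ≈ 199764/22068 = 9.05220

9.05220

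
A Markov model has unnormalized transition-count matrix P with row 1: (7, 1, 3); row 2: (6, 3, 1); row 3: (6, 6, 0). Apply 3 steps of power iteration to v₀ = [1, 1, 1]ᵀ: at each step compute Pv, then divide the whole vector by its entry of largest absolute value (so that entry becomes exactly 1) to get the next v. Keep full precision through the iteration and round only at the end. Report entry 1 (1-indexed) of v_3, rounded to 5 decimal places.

0.97186

Pv0 = (11.000000, 10.000000, 12.000000); divide by 12.000000 → v1 = (0.916667, 0.833333, 1.000000)
Pv1 = (10.250000, 9.000000, 10.500000); divide by 10.500000 → v2 = (0.976190, 0.857143, 1.000000)
Pv2 = (10.690476, 9.428571, 11.000000); divide by 11.000000 → v3 = (0.971861, 0.857143, 1.000000)
Requested entry of v3: 1347/1386 = 0.97186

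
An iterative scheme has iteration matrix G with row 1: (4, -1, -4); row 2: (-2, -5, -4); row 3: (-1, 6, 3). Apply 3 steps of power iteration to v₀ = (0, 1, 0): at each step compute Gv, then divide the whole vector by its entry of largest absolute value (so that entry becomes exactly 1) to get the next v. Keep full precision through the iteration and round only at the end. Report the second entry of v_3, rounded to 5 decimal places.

Gv0 = (-1.000000, -5.000000, 6.000000); divide by 6.000000 → v1 = (-0.166667, -0.833333, 1.000000)
Gv1 = (-3.833333, 0.500000, -1.833333); divide by -3.833333 → v2 = (1.000000, -0.130435, 0.478261)
Gv2 = (2.217391, -3.260870, -0.347826); divide by -3.260870 → v3 = (-0.680000, 1.000000, 0.106667)
Requested entry of v3: 75/75 = 1.00000

1.00000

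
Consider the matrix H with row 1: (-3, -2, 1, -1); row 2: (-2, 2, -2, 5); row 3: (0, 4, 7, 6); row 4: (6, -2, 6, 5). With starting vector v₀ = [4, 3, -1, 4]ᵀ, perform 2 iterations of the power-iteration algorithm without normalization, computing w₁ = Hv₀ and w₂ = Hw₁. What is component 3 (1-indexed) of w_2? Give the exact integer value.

w1 = Hv₀ = ((-3)·4 + (-2)·3 + 1·(-1) + (-1)·4; (-2)·4 + 2·3 + (-2)·(-1) + 5·4; 0·4 + 4·3 + 7·(-1) + 6·4; 6·4 + (-2)·3 + 6·(-1) + 5·4) = (-23, 20, 29, 32)
w2 = Hw1 = ((-3)·(-23) + (-2)·20 + 1·29 + (-1)·32; (-2)·(-23) + 2·20 + (-2)·29 + 5·32; 0·(-23) + 4·20 + 7·29 + 6·32; 6·(-23) + (-2)·20 + 6·29 + 5·32) = (26, 188, 475, 156)
The requested component of w2 is 475.

475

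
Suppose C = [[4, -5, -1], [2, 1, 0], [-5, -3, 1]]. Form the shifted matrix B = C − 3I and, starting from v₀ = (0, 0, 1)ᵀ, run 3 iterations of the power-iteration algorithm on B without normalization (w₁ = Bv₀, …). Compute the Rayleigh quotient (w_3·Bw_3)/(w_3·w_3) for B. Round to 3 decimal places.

B = C − 3I has rows (1, -5, -1); (2, -2, 0); (-5, -3, -2)
w1 = Bv₀ = (-1, 0, -2)
w2 = Bw1 = (1, -2, 9)
w3 = Bw2 = (2, 6, -17)
Bw3 = (-11, -8, 6)
w3·Bw3 = -172; w3·w3 = 329; μ ≈ -172/329 = -0.523

-0.523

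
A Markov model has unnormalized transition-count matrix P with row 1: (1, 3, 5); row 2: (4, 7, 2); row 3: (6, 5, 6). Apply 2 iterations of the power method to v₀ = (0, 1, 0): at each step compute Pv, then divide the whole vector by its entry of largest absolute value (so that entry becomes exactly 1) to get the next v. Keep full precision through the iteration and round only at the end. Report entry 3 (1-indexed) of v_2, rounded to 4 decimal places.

1.0000

Pv0 = (3.00000, 7.00000, 5.00000); divide by 7.00000 → v1 = (0.42857, 1.00000, 0.71429)
Pv1 = (7.00000, 10.14286, 11.85714); divide by 11.85714 → v2 = (0.59036, 0.85542, 1.00000)
Requested entry of v2: 83/83 = 1.0000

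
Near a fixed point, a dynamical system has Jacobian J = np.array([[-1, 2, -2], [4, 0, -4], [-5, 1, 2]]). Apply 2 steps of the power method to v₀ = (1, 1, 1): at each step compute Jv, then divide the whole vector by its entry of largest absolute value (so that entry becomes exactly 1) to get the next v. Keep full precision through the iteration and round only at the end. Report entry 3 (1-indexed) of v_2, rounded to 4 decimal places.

Jv0 = (-1.00000, 0.00000, -2.00000); divide by -2.00000 → v1 = (0.50000, 0.00000, 1.00000)
Jv1 = (-2.50000, -2.00000, -0.50000); divide by -2.50000 → v2 = (1.00000, 0.80000, 0.20000)
Requested entry of v2: 1/5 = 0.2000

0.2000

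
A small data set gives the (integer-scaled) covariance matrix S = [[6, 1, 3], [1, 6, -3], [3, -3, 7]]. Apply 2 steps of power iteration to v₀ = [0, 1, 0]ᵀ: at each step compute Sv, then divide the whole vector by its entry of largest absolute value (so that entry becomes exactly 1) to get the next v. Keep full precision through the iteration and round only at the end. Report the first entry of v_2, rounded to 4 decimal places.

0.0652

Sv0 = (1.00000, 6.00000, -3.00000); divide by 6.00000 → v1 = (0.16667, 1.00000, -0.50000)
Sv1 = (0.50000, 7.66667, -6.00000); divide by 7.66667 → v2 = (0.06522, 1.00000, -0.78261)
Requested entry of v2: 3/46 = 0.0652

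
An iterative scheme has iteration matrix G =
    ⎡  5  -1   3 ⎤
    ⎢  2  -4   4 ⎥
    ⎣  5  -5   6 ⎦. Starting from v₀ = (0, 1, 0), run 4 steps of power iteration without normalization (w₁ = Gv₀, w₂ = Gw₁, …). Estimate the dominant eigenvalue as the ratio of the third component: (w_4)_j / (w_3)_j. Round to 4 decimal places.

7.8214

w1 = Gv₀ = (5·0 + (-1)·1 + 3·0; 2·0 + (-4)·1 + 4·0; 5·0 + (-5)·1 + 6·0) = (-1, -4, -5)
w2 = Gw1 = (5·(-1) + (-1)·(-4) + 3·(-5); 2·(-1) + (-4)·(-4) + 4·(-5); 5·(-1) + (-5)·(-4) + 6·(-5)) = (-16, -6, -15)
w3 = Gw2 = (-119, -68, -140)
w4 = Gw3 = (-947, -526, -1095)
Ratio at component: -1095 / -140 = 7.8214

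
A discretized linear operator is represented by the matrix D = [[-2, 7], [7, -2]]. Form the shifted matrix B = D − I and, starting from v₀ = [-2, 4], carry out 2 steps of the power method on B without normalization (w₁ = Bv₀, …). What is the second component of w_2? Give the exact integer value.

B = D − I has rows (-3, 7); (7, -3)
w1 = Bv₀ = ((-3)·(-2) + 7·4; 7·(-2) + (-3)·4) = (34, -26)
w2 = Bw1 = ((-3)·34 + 7·(-26); 7·34 + (-3)·(-26)) = (-284, 316)
Requested component of w2: 316

316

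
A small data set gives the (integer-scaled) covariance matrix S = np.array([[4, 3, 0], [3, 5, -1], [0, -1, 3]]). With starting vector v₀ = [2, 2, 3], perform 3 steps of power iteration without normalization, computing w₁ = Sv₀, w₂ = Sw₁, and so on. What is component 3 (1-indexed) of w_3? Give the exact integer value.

-76

w1 = Sv₀ = (4·2 + 3·2 + 0·3; 3·2 + 5·2 + (-1)·3; 0·2 + (-1)·2 + 3·3) = (14, 13, 7)
w2 = Sw1 = (4·14 + 3·13 + 0·7; 3·14 + 5·13 + (-1)·7; 0·14 + (-1)·13 + 3·7) = (95, 100, 8)
w3 = Sw2 = (680, 777, -76)
The requested component of w3 is -76.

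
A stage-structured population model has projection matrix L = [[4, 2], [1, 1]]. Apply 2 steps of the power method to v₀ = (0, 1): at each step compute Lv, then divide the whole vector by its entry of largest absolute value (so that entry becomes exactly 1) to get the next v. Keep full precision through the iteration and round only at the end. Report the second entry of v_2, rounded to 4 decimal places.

0.3000

Lv0 = (2.00000, 1.00000); divide by 2.00000 → v1 = (1.00000, 0.50000)
Lv1 = (5.00000, 1.50000); divide by 5.00000 → v2 = (1.00000, 0.30000)
Requested entry of v2: 3/10 = 0.3000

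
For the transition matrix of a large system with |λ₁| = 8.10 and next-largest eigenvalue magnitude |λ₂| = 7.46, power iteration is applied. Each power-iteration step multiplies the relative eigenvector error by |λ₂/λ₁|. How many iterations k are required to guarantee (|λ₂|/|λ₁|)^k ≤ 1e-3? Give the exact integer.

|λ₂/λ₁| = 7.46/8.10 = 0.92099
Need k ≥ ln(1e-3) / ln(0.92099) = -6.9078 / -0.0823 ≈ 83.925
Smallest integer k satisfying the bound: 84

84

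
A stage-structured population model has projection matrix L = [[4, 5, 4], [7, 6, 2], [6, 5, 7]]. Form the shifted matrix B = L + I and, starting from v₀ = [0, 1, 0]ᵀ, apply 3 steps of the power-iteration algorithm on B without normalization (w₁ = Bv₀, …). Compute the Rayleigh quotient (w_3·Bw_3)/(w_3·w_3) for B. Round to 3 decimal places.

B = L + I has rows (5, 5, 4); (7, 7, 2); (6, 5, 8)
w1 = Bv₀ = (5·0 + 5·1 + 4·0; 7·0 + 7·1 + 2·0; 6·0 + 5·1 + 8·0) = (5, 7, 5)
w2 = Bw1 = (5·5 + 5·7 + 4·5; 7·5 + 7·7 + 2·5; 6·5 + 5·7 + 8·5) = (80, 94, 105)
w3 = Bw2 = (1290, 1428, 1790)
Bw3 = (20750, 22606, 29200)
w3·Bw3 = 111316868; w3·w3 = 6907384; μ ≈ 111316868/6907384 = 16.116

16.116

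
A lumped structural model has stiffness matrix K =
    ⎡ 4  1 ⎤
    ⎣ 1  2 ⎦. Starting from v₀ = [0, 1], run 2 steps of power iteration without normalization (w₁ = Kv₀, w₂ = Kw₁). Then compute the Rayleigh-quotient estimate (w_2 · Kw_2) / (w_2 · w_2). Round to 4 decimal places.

w1 = Kv₀ = (1, 2)
w2 = Kw1 = (6, 5)
Kw2 = (29, 16)
w2·Kw2 = 6·29 + 5·16 = 254; w2·w2 = 6·6 + 5·5 = 61
λ ≈ 254/61 = 4.1639

4.1639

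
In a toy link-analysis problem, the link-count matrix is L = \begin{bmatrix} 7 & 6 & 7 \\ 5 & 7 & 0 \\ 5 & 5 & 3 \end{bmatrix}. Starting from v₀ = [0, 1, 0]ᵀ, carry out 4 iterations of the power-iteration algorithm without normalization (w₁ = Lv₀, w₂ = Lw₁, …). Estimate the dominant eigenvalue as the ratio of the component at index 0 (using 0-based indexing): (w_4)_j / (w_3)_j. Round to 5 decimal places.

w1 = Lv₀ = (6, 7, 5)
w2 = Lw1 = (119, 79, 80)
w3 = Lw2 = (1867, 1148, 1230)
w4 = Lw3 = (28567, 17371, 18765)
Ratio at component: 28567 / 1867 = 15.30102

λ ≈ 15.30102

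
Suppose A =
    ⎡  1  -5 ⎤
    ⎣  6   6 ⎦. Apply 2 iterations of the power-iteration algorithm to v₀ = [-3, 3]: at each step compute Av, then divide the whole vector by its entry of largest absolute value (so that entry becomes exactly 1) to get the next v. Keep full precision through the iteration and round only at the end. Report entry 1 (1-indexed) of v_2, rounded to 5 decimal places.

0.16667

Av0 = (-18.000000, 0.000000); divide by -18.000000 → v1 = (1.000000, 0.000000)
Av1 = (1.000000, 6.000000); divide by 6.000000 → v2 = (0.166667, 1.000000)
Requested entry of v2: -18/-108 = 0.16667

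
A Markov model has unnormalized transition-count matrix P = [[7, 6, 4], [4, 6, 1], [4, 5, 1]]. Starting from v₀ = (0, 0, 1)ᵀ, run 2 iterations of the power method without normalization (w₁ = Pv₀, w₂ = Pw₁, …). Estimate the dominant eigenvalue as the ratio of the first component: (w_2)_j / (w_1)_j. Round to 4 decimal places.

w1 = Pv₀ = (7·0 + 6·0 + 4·1; 4·0 + 6·0 + 1·1; 4·0 + 5·0 + 1·1) = (4, 1, 1)
w2 = Pw1 = (7·4 + 6·1 + 4·1; 4·4 + 6·1 + 1·1; 4·4 + 5·1 + 1·1) = (38, 23, 22)
Ratio at component: 38 / 4 = 9.5000

λ ≈ 9.5000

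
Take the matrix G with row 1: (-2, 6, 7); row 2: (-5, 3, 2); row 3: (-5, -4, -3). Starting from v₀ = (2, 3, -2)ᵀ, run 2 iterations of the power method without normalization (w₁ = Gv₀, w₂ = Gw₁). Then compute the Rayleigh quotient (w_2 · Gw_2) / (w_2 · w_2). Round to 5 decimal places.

λ ≈ -1.99352

w1 = Gv₀ = (0, -5, -16)
w2 = Gw1 = (-142, -47, 68)
Gw2 = (478, 705, 694)
w2·Gw2 = (-142)·478 + (-47)·705 + 68·694 = -53819; w2·w2 = (-142)·(-142) + (-47)·(-47) + 68·68 = 26997
λ ≈ -53819/26997 = -1.99352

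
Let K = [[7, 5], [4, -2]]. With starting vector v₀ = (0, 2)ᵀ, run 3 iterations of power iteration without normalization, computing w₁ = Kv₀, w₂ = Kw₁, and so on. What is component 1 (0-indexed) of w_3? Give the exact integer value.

104

w1 = Kv₀ = (7·0 + 5·2; 4·0 + (-2)·2) = (10, -4)
w2 = Kw1 = (7·10 + 5·(-4); 4·10 + (-2)·(-4)) = (50, 48)
w3 = Kw2 = (590, 104)
The requested component of w3 is 104.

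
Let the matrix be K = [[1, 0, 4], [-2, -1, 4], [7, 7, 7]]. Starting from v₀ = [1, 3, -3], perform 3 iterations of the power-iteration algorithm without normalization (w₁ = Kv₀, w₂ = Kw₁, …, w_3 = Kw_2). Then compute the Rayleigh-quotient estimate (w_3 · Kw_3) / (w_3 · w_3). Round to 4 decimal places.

w1 = Kv₀ = (-11, -17, 7)
w2 = Kw1 = (17, 67, -147)
w3 = Kw2 = (-571, -689, -441)
Kw3 = (-2335, 67, -11907)
w3·Kw3 = (-571)·(-2335) + (-689)·67 + (-441)·(-11907) = 6538109; w3·w3 = (-571)·(-571) + (-689)·(-689) + (-441)·(-441) = 995243
λ ≈ 6538109/995243 = 6.5694

λ ≈ 6.5694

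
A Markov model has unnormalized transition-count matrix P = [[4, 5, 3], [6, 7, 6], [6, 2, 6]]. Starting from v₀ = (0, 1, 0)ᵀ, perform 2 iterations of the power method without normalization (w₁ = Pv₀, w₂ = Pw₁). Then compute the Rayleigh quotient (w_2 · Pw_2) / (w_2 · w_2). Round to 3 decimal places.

w1 = Pv₀ = (4·0 + 5·1 + 3·0; 6·0 + 7·1 + 6·0; 6·0 + 2·1 + 6·0) = (5, 7, 2)
w2 = Pw1 = (4·5 + 5·7 + 3·2; 6·5 + 7·7 + 6·2; 6·5 + 2·7 + 6·2) = (61, 91, 56)
Pw2 = (867, 1339, 884)
w2·Pw2 = 61·867 + 91·1339 + 56·884 = 224240; w2·w2 = 61·61 + 91·91 + 56·56 = 15138
λ ≈ 224240/15138 = 14.813

14.813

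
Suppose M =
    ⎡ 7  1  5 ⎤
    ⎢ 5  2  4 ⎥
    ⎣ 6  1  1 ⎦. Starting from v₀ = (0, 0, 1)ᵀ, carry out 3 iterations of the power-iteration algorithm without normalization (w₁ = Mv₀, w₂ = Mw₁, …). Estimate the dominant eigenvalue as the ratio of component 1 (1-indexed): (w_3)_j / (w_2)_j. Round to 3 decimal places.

w1 = Mv₀ = (7·0 + 1·0 + 5·1; 5·0 + 2·0 + 4·1; 6·0 + 1·0 + 1·1) = (5, 4, 1)
w2 = Mw1 = (7·5 + 1·4 + 5·1; 5·5 + 2·4 + 4·1; 6·5 + 1·4 + 1·1) = (44, 37, 35)
w3 = Mw2 = (520, 434, 336)
Ratio at component: 520 / 44 = 11.818

λ ≈ 11.818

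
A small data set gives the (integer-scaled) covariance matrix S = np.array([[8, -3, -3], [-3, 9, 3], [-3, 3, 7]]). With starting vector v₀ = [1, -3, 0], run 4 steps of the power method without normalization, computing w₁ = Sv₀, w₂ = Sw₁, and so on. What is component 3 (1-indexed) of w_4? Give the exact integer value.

-49572

w1 = Sv₀ = (8·1 + (-3)·(-3) + (-3)·0; (-3)·1 + 9·(-3) + 3·0; (-3)·1 + 3·(-3) + 7·0) = (17, -30, -12)
w2 = Sw1 = (8·17 + (-3)·(-30) + (-3)·(-12); (-3)·17 + 9·(-30) + 3·(-12); (-3)·17 + 3·(-30) + 7·(-12)) = (262, -357, -225)
w3 = Sw2 = (3842, -4674, -3432)
w4 = Sw3 = (55054, -63888, -49572)
The requested component of w4 is -49572.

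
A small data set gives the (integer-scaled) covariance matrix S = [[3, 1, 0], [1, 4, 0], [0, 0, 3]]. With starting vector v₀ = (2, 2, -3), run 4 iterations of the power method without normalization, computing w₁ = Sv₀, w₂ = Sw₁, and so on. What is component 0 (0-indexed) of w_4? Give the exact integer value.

676

w1 = Sv₀ = (3·2 + 1·2 + 0·(-3); 1·2 + 4·2 + 0·(-3); 0·2 + 0·2 + 3·(-3)) = (8, 10, -9)
w2 = Sw1 = (3·8 + 1·10 + 0·(-9); 1·8 + 4·10 + 0·(-9); 0·8 + 0·10 + 3·(-9)) = (34, 48, -27)
w3 = Sw2 = (150, 226, -81)
w4 = Sw3 = (676, 1054, -243)
The requested component of w4 is 676.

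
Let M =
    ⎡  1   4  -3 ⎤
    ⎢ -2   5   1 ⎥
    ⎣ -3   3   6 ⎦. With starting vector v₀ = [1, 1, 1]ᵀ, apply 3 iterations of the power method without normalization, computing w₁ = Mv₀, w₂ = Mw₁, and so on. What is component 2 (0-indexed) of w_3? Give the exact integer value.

318

w1 = Mv₀ = (1·1 + 4·1 + (-3)·1; (-2)·1 + 5·1 + 1·1; (-3)·1 + 3·1 + 6·1) = (2, 4, 6)
w2 = Mw1 = (1·2 + 4·4 + (-3)·6; (-2)·2 + 5·4 + 1·6; (-3)·2 + 3·4 + 6·6) = (0, 22, 42)
w3 = Mw2 = (-38, 152, 318)
The requested component of w3 is 318.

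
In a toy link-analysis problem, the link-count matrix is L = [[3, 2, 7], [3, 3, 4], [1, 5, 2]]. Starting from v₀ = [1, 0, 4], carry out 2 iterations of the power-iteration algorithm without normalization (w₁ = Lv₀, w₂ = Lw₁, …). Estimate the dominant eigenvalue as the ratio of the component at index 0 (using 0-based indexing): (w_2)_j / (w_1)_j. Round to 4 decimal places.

w1 = Lv₀ = (31, 19, 9)
w2 = Lw1 = (194, 186, 144)
Ratio at component: 194 / 31 = 6.2581

λ ≈ 6.2581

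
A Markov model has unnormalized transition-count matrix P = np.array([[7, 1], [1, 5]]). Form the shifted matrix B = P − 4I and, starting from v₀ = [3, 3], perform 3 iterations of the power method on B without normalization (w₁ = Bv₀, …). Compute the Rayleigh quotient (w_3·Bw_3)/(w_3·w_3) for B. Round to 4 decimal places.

B = P − 4I has rows (3, 1); (1, 1)
w1 = Bv₀ = (3·3 + 1·3; 1·3 + 1·3) = (12, 6)
w2 = Bw1 = (3·12 + 1·6; 1·12 + 1·6) = (42, 18)
w3 = Bw2 = (144, 60)
Bw3 = (492, 204)
w3·Bw3 = 83088; w3·w3 = 24336; μ ≈ 83088/24336 = 3.4142

μ ≈ 3.4142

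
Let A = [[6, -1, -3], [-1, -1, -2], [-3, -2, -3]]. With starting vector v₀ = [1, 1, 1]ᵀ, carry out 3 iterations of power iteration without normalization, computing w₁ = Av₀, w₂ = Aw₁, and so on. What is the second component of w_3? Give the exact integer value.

-110

w1 = Av₀ = (6·1 + (-1)·1 + (-3)·1; (-1)·1 + (-1)·1 + (-2)·1; (-3)·1 + (-2)·1 + (-3)·1) = (2, -4, -8)
w2 = Aw1 = (6·2 + (-1)·(-4) + (-3)·(-8); (-1)·2 + (-1)·(-4) + (-2)·(-8); (-3)·2 + (-2)·(-4) + (-3)·(-8)) = (40, 18, 26)
w3 = Aw2 = (144, -110, -234)
The requested component of w3 is -110.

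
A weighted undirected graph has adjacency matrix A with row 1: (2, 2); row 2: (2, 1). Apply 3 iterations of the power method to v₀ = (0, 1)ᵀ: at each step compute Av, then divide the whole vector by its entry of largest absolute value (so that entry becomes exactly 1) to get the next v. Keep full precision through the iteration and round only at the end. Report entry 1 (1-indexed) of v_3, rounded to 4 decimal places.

1.0000

Av0 = (2.00000, 1.00000); divide by 2.00000 → v1 = (1.00000, 0.50000)
Av1 = (3.00000, 2.50000); divide by 3.00000 → v2 = (1.00000, 0.83333)
Av2 = (3.66667, 2.83333); divide by 3.66667 → v3 = (1.00000, 0.77273)
Requested entry of v3: 22/22 = 1.0000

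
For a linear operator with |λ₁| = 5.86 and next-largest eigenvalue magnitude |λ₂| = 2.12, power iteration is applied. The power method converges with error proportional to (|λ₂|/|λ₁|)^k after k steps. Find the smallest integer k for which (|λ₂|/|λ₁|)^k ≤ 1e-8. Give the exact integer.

19

|λ₂/λ₁| = 2.12/5.86 = 0.36177
Need k ≥ ln(1e-8) / ln(0.36177) = -18.4207 / -1.0167 ≈ 18.118
Smallest integer k satisfying the bound: 19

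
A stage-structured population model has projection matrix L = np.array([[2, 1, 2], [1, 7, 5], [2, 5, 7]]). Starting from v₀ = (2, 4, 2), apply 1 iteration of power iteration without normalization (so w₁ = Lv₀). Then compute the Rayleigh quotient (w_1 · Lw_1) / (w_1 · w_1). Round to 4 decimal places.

λ ≈ 12.4153

w1 = Lv₀ = (12, 40, 38)
Lw1 = (140, 482, 490)
w1·Lw1 = 12·140 + 40·482 + 38·490 = 39580; w1·w1 = 12·12 + 40·40 + 38·38 = 3188
λ ≈ 39580/3188 = 12.4153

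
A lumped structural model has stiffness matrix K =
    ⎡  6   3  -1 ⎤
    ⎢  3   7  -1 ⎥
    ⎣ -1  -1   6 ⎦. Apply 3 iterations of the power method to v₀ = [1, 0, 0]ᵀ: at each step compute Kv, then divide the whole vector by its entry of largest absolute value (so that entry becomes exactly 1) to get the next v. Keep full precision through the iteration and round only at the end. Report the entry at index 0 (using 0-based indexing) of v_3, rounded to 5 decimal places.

0.94919

Kv0 = (6.000000, 3.000000, -1.000000); divide by 6.000000 → v1 = (1.000000, 0.500000, -0.166667)
Kv1 = (7.666667, 6.666667, -2.500000); divide by 7.666667 → v2 = (1.000000, 0.869565, -0.326087)
Kv2 = (8.934783, 9.413043, -3.826087); divide by 9.413043 → v3 = (0.949192, 1.000000, -0.406467)
Requested entry of v3: 411/433 = 0.94919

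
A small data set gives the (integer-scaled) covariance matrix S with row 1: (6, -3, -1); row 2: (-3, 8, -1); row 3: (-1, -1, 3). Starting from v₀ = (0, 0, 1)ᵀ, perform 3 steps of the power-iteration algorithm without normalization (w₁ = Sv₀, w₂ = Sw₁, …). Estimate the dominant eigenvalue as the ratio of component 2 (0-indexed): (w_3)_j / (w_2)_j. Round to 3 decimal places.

λ ≈ 4.273

w1 = Sv₀ = (-1, -1, 3)
w2 = Sw1 = (-6, -8, 11)
w3 = Sw2 = (-23, -57, 47)
Ratio at component: 47 / 11 = 4.273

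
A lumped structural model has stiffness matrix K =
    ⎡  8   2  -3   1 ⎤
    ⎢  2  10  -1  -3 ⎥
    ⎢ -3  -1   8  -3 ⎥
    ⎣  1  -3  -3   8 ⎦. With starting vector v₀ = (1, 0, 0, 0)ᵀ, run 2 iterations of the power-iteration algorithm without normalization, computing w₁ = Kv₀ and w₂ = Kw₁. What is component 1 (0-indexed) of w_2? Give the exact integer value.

36

w1 = Kv₀ = (8·1 + 2·0 + (-3)·0 + 1·0; 2·1 + 10·0 + (-1)·0 + (-3)·0; (-3)·1 + (-1)·0 + 8·0 + (-3)·0; 1·1 + (-3)·0 + (-3)·0 + 8·0) = (8, 2, -3, 1)
w2 = Kw1 = (8·8 + 2·2 + (-3)·(-3) + 1·1; 2·8 + 10·2 + (-1)·(-3) + (-3)·1; (-3)·8 + (-1)·2 + 8·(-3) + (-3)·1; 1·8 + (-3)·2 + (-3)·(-3) + 8·1) = (78, 36, -53, 19)
The requested component of w2 is 36.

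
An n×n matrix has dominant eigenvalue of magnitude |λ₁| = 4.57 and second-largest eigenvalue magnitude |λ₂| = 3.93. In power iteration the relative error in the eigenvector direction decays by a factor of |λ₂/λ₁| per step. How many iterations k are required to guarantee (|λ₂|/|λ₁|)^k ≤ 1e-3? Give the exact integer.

46

|λ₂/λ₁| = 3.93/4.57 = 0.85996
Need k ≥ ln(1e-3) / ln(0.85996) = -6.9078 / -0.1509 ≈ 45.785
Smallest integer k satisfying the bound: 46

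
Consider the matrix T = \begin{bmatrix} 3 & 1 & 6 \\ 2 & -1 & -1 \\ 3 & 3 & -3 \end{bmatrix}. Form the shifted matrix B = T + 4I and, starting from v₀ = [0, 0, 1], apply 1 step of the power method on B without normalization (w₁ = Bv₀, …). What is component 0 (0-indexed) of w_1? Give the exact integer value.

6

B = T + 4I has rows (7, 1, 6); (2, 3, -1); (3, 3, 1)
w1 = Bv₀ = (7·0 + 1·0 + 6·1; 2·0 + 3·0 + (-1)·1; 3·0 + 3·0 + 1·1) = (6, -1, 1)
Requested component of w1: 6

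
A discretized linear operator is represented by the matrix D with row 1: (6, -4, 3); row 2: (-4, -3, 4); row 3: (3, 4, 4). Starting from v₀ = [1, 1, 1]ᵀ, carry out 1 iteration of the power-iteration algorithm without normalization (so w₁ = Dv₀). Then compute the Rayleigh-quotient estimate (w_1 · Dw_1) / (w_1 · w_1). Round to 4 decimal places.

λ ≈ 5.1161

w1 = Dv₀ = (6·1 + (-4)·1 + 3·1; (-4)·1 + (-3)·1 + 4·1; 3·1 + 4·1 + 4·1) = (5, -3, 11)
Dw1 = (75, 33, 47)
w1·Dw1 = 5·75 + (-3)·33 + 11·47 = 793; w1·w1 = 5·5 + (-3)·(-3) + 11·11 = 155
λ ≈ 793/155 = 5.1161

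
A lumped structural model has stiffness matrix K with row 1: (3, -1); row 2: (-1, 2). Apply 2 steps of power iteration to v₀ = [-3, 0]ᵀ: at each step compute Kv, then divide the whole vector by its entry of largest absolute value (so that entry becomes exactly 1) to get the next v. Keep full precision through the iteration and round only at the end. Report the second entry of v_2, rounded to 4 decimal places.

Kv0 = (-9.00000, 3.00000); divide by -9.00000 → v1 = (1.00000, -0.33333)
Kv1 = (3.33333, -1.66667); divide by 3.33333 → v2 = (1.00000, -0.50000)
Requested entry of v2: 15/-30 = -0.5000

-0.5000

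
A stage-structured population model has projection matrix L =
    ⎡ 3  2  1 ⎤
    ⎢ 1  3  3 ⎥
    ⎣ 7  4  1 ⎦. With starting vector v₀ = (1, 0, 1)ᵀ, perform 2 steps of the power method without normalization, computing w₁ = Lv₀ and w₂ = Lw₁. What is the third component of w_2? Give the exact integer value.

w1 = Lv₀ = (3·1 + 2·0 + 1·1; 1·1 + 3·0 + 3·1; 7·1 + 4·0 + 1·1) = (4, 4, 8)
w2 = Lw1 = (3·4 + 2·4 + 1·8; 1·4 + 3·4 + 3·8; 7·4 + 4·4 + 1·8) = (28, 40, 52)
The requested component of w2 is 52.

52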